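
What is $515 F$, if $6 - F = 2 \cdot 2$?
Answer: $1030$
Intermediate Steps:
$F = 2$ ($F = 6 - 2 \cdot 2 = 6 - 4 = 2$)
$515 F = 515 \cdot 2 = 1030$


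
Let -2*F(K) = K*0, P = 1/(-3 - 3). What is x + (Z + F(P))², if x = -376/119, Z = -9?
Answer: 9263/119 ≈ 77.840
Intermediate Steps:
P = -⅙ (P = 1/(-6) = -⅙ ≈ -0.16667)
x = -376/119 (x = -376*1/119 = -376/119 ≈ -3.1597)
F(K) = 0 (F(K) = -K*0/2 = -½*0 = 0)
x + (Z + F(P))² = -376/119 + (-9 + 0)² = -376/119 + (-9)² = -376/119 + 81 = 9263/119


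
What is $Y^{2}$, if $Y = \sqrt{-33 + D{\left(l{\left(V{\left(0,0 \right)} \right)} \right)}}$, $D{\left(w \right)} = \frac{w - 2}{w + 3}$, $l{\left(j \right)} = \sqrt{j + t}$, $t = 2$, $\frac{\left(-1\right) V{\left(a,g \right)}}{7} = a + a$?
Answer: $- \frac{239}{7} + \frac{5 \sqrt{2}}{7} \approx -33.133$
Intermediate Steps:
$V{\left(a,g \right)} = - 14 a$ ($V{\left(a,g \right)} = - 7 \left(a + a\right) = - 7 \cdot 2 a = - 14 a$)
$l{\left(j \right)} = \sqrt{2 + j}$ ($l{\left(j \right)} = \sqrt{j + 2} = \sqrt{2 + j}$)
$D{\left(w \right)} = \frac{-2 + w}{3 + w}$
$Y = \sqrt{-33 + \frac{-2 + \sqrt{2}}{3 + \sqrt{2}}}$ ($Y = \sqrt{-33 + \frac{-2 + \sqrt{2 - 0}}{3 + \sqrt{2 - 0}}} = \sqrt{-33 + \frac{-2 + \sqrt{2 + 0}}{3 + \sqrt{2 + 0}}} = \sqrt{-33 + \frac{-2 + \sqrt{2}}{3 + \sqrt{2}}} \approx 5.7561 i$)
$Y^{2} = \left(\frac{\sqrt{-101 - 32 \sqrt{2}}}{\sqrt{3 + \sqrt{2}}}\right)^{2} = \frac{-101 - 32 \sqrt{2}}{3 + \sqrt{2}}$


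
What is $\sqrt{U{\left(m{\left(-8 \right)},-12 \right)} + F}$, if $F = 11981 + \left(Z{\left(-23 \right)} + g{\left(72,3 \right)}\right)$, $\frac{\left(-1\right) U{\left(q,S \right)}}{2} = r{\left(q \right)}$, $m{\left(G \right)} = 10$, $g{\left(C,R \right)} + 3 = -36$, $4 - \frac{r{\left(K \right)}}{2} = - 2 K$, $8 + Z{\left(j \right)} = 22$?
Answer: $2 \sqrt{2965} \approx 108.9$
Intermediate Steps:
$Z{\left(j \right)} = 14$ ($Z{\left(j \right)} = -8 + 22 = 14$)
$r{\left(K \right)} = 8 + 4 K$ ($r{\left(K \right)} = 8 - 2 \left(- 2 K\right) = 8 + 4 K$)
$g{\left(C,R \right)} = -39$ ($g{\left(C,R \right)} = -3 - 36 = -39$)
$U{\left(q,S \right)} = -16 - 8 q$ ($U{\left(q,S \right)} = - 2 \left(8 + 4 q\right) = -16 - 8 q$)
$F = 11956$ ($F = 11981 + \left(14 - 39\right) = 11981 - 25 = 11956$)
$\sqrt{U{\left(m{\left(-8 \right)},-12 \right)} + F} = \sqrt{\left(-16 - 80\right) + 11956} = \sqrt{-96 + 11956} = \sqrt{11860} = 2 \sqrt{2965}$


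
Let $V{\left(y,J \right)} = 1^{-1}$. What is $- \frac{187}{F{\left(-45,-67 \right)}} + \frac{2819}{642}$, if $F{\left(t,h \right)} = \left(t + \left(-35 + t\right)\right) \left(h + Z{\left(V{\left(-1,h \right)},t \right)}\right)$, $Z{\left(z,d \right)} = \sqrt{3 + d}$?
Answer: $\frac{1588567507}{363612750} - \frac{187 i \sqrt{42}}{566375} \approx 4.3688 - 0.0021397 i$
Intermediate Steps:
$V{\left(y,J \right)} = 1$
$F{\left(t,h \right)} = \left(-35 + 2 t\right) \left(h + \sqrt{3 + t}\right)$ ($F{\left(t,h \right)} = \left(t + \left(-35 + t\right)\right) \left(h + \sqrt{3 + t}\right) = \left(-35 + 2 t\right) \left(h + \sqrt{3 + t}\right)$)
$- \frac{187}{F{\left(-45,-67 \right)}} + \frac{2819}{642} = - \frac{187}{\left(-35\right) \left(-67\right) - 35 \sqrt{3 - 45} + 2 \left(-67\right) \left(-45\right) + 2 \left(-45\right) \sqrt{3 - 45}} + \frac{2819}{642} = - \frac{187}{2345 - 35 \sqrt{-42} + 6030 + 2 \left(-45\right) \sqrt{-42}} + 2819 \cdot \frac{1}{642} = - \frac{187}{2345 - 35 i \sqrt{42} + 6030 + 2 \left(-45\right) i \sqrt{42}} + \frac{2819}{642} = - \frac{187}{2345 - 35 i \sqrt{42} + 6030 - 90 i \sqrt{42}} + \frac{2819}{642} = - \frac{187}{8375 - 125 i \sqrt{42}} + \frac{2819}{642} = \frac{2819}{642} - \frac{187}{8375 - 125 i \sqrt{42}}$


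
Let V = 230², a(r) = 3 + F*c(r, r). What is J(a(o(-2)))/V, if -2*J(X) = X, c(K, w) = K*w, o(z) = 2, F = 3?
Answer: -3/21160 ≈ -0.00014178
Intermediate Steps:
a(r) = 3 + 3*r² (a(r) = 3 + 3*(r*r) = 3 + 3*r²)
J(X) = -X/2
V = 52900
J(a(o(-2)))/V = -(3 + 3*2²)/2/52900 = -(3 + 3*4)/2*(1/52900) = -(3 + 12)/2*(1/52900) = -½*15*(1/52900) = -15/2*1/52900 = -3/21160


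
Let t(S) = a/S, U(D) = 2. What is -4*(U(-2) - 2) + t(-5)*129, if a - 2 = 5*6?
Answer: -4128/5 ≈ -825.60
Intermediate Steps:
a = 32 (a = 2 + 5*6 = 2 + 30 = 32)
t(S) = 32/S
-4*(U(-2) - 2) + t(-5)*129 = -4*(2 - 2) + (32/(-5))*129 = -4*0 + (32*(-⅕))*129 = 0 - 32/5*129 = 0 - 4128/5 = -4128/5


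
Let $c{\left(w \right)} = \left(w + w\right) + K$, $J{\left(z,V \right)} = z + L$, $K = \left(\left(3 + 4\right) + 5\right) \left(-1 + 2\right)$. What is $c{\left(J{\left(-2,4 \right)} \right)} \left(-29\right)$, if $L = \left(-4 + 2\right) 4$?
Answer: $232$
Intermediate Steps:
$K = 12$ ($K = \left(7 + 5\right) 1 = 12 \cdot 1 = 12$)
$L = -8$ ($L = \left(-2\right) 4 = -8$)
$J{\left(z,V \right)} = -8 + z$ ($J{\left(z,V \right)} = z - 8 = -8 + z$)
$c{\left(w \right)} = 12 + 2 w$ ($c{\left(w \right)} = \left(w + w\right) + 12 = 2 w + 12 = 12 + 2 w$)
$c{\left(J{\left(-2,4 \right)} \right)} \left(-29\right) = \left(12 + 2 \left(-8 - 2\right)\right) \left(-29\right) = \left(12 + 2 \left(-10\right)\right) \left(-29\right) = \left(12 - 20\right) \left(-29\right) = \left(-8\right) \left(-29\right) = 232$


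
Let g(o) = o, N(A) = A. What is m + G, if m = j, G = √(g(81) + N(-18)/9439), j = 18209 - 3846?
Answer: 14363 + 3*√801833611/9439 ≈ 14372.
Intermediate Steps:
j = 14363
G = 3*√801833611/9439 (G = √(81 - 18/9439) = √(764541/9439) = 3*√801833611/9439 ≈ 8.9999)
m = 14363
m + G = 14363 + 3*√801833611/9439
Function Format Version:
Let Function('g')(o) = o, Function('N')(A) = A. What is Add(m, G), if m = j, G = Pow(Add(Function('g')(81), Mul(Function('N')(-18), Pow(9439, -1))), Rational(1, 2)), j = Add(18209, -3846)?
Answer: Add(14363, Mul(Rational(3, 9439), Pow(801833611, Rational(1, 2)))) ≈ 14372.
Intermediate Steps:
j = 14363
G = Mul(Rational(3, 9439), Pow(801833611, Rational(1, 2))) (G = Pow(Add(81, Mul(-18, Pow(9439, -1))), Rational(1, 2)) = Pow(Add(81, Mul(-18, Rational(1, 9439))), Rational(1, 2)) = Pow(Add(81, Rational(-18, 9439)), Rational(1, 2)) = Pow(Rational(764541, 9439), Rational(1, 2)) = Mul(Rational(3, 9439), Pow(801833611, Rational(1, 2))) ≈ 8.9999)
m = 14363
Add(m, G) = Add(14363, Mul(Rational(3, 9439), Pow(801833611, Rational(1, 2))))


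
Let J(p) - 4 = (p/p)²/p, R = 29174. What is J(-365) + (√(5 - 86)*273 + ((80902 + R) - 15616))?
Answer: 34479359/365 + 2457*I ≈ 94464.0 + 2457.0*I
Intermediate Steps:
J(p) = 4 + 1/p (J(p) = 4 + (p/p)²/p = 4 + 1²/p = 4 + 1/p)
J(-365) + (√(5 - 86)*273 + ((80902 + R) - 15616)) = (4 + 1/(-365)) + (√(5 - 86)*273 + ((80902 + 29174) - 15616)) = (4 - 1/365) + (√(-81)*273 + (110076 - 15616)) = 1459/365 + ((9*I)*273 + 94460) = 1459/365 + (2457*I + 94460) = 1459/365 + (94460 + 2457*I) = 34479359/365 + 2457*I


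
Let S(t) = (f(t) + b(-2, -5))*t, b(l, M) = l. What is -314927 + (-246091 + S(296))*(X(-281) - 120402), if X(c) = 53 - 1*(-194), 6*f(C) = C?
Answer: 83655892574/3 ≈ 2.7885e+10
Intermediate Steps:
f(C) = C/6
S(t) = t*(-2 + t/6) (S(t) = (t/6 - 2)*t = (-2 + t/6)*t = t*(-2 + t/6))
X(c) = 247 (X(c) = 53 + 194 = 247)
-314927 + (-246091 + S(296))*(X(-281) - 120402) = -314927 + (-246091 + (⅙)*296*(-12 + 296))*(247 - 120402) = -314927 + (-246091 + (⅙)*296*284)*(-120155) = -314927 + (-246091 + 42032/3)*(-120155) = -314927 - 696241/3*(-120155) = -314927 + 83656837355/3 = 83655892574/3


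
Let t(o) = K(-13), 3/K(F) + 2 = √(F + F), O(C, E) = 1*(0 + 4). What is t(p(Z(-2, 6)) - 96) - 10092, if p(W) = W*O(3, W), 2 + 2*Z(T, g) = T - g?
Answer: -50461/5 - I*√26/10 ≈ -10092.0 - 0.5099*I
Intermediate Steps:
O(C, E) = 4 (O(C, E) = 1*4 = 4)
Z(T, g) = -1 + T/2 - g/2 (Z(T, g) = -1 + (T - g)/2 = -1 + (T/2 - g/2) = -1 + T/2 - g/2)
K(F) = 3/(-2 + √2*√F) (K(F) = 3/(-2 + √(F + F)) = 3/(-2 + √(2*F)) = 3/(-2 + √2*√F))
p(W) = 4*W (p(W) = W*4 = 4*W)
t(o) = 3/(-2 + I*√26) (t(o) = 3/(-2 + √2*√(-13)) = 3/(-2 + √2*(I*√13)) = 3/(-2 + I*√26))
t(p(Z(-2, 6)) - 96) - 10092 = (-⅕ - I*√26/10) - 10092 = -50461/5 - I*√26/10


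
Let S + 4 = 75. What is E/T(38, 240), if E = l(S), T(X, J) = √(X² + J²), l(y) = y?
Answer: 71*√14761/29522 ≈ 0.29219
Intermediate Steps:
S = 71 (S = -4 + 75 = 71)
T(X, J) = √(J² + X²)
E = 71
E/T(38, 240) = 71/(√(240² + 38²)) = 71/(√(57600 + 1444)) = 71/(√59044) = 71/((2*√14761)) = 71*(√14761/29522) = 71*√14761/29522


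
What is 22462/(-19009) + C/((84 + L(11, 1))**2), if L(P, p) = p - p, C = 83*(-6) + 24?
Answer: -27917023/22354584 ≈ -1.2488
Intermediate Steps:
C = -474 (C = -498 + 24 = -474)
L(P, p) = 0
22462/(-19009) + C/((84 + L(11, 1))**2) = 22462/(-19009) - 474/(84 + 0)**2 = 22462*(-1/19009) - 474/(84**2) = -22462/19009 - 474/7056 = -22462/19009 - 474*1/7056 = -22462/19009 - 79/1176 = -27917023/22354584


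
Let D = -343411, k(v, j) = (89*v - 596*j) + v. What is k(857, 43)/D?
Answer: -51502/343411 ≈ -0.14997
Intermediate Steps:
k(v, j) = -596*j + 90*v (k(v, j) = (-596*j + 89*v) + v = -596*j + 90*v)
k(857, 43)/D = (-596*43 + 90*857)/(-343411) = (-25628 + 77130)*(-1/343411) = 51502*(-1/343411) = -51502/343411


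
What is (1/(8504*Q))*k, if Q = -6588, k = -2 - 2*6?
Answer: 7/28012176 ≈ 2.4989e-7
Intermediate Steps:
k = -14 (k = -2 - 12 = -14)
(1/(8504*Q))*k = (1/(8504*(-6588)))*(-14) = ((1/8504)*(-1/6588))*(-14) = -1/56024352*(-14) = 7/28012176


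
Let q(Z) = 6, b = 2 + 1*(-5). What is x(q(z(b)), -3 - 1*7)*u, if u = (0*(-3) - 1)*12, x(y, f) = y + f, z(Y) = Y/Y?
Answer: 48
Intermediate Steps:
b = -3 (b = 2 - 5 = -3)
z(Y) = 1
x(y, f) = f + y
u = -12 (u = (0 - 1)*12 = -1*12 = -12)
x(q(z(b)), -3 - 1*7)*u = ((-3 - 1*7) + 6)*(-12) = ((-3 - 7) + 6)*(-12) = (-10 + 6)*(-12) = -4*(-12) = 48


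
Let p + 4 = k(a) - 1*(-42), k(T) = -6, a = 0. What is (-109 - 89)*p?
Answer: -6336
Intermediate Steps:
p = 32 (p = -4 + (-6 - 1*(-42)) = -4 + (-6 + 42) = -4 + 36 = 32)
(-109 - 89)*p = (-109 - 89)*32 = -198*32 = -6336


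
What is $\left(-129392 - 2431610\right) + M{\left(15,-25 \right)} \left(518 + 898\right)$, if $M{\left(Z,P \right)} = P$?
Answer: $-2596402$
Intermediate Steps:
$\left(-129392 - 2431610\right) + M{\left(15,-25 \right)} \left(518 + 898\right) = \left(-129392 - 2431610\right) - 25 \left(518 + 898\right) = \left(-129392 - 2431610\right) - 35400 = -2561002 - 35400 = -2596402$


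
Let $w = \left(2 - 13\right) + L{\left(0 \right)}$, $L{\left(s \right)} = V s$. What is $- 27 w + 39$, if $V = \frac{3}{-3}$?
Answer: $336$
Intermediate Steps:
$V = -1$ ($V = 3 \left(- \frac{1}{3}\right) = -1$)
$L{\left(s \right)} = - s$
$w = -11$ ($w = \left(2 - 13\right) - 0 = \left(2 - 13\right) + 0 = -11 + 0 = -11$)
$- 27 w + 39 = \left(-27\right) \left(-11\right) + 39 = 297 + 39 = 336$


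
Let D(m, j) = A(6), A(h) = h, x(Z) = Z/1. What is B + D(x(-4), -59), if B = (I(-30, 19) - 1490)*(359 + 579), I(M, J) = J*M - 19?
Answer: -1950096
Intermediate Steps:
I(M, J) = -19 + J*M
x(Z) = Z (x(Z) = Z*1 = Z)
D(m, j) = 6
B = -1950102 (B = ((-19 + 19*(-30)) - 1490)*(359 + 579) = ((-19 - 570) - 1490)*938 = (-589 - 1490)*938 = -2079*938 = -1950102)
B + D(x(-4), -59) = -1950102 + 6 = -1950096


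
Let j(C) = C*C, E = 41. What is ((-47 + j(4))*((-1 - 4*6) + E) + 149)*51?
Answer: -17697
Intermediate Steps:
j(C) = C**2
((-47 + j(4))*((-1 - 4*6) + E) + 149)*51 = ((-47 + 4**2)*((-1 - 4*6) + 41) + 149)*51 = ((-47 + 16)*((-1 - 24) + 41) + 149)*51 = (-31*(-25 + 41) + 149)*51 = (-31*16 + 149)*51 = (-496 + 149)*51 = -347*51 = -17697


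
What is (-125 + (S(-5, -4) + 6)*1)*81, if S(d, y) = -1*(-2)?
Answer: -9477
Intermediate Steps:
S(d, y) = 2
(-125 + (S(-5, -4) + 6)*1)*81 = (-125 + (2 + 6)*1)*81 = (-125 + 8*1)*81 = (-125 + 8)*81 = -117*81 = -9477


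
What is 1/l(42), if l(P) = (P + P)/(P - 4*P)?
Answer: -3/2 ≈ -1.5000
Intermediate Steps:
l(P) = -⅔ (l(P) = (2*P)/((-3*P)) = (2*P)*(-1/(3*P)) = -⅔)
1/l(42) = 1/(-⅔) = -3/2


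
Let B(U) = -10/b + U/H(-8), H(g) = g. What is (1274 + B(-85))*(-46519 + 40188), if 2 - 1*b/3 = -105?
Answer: -20884937047/2568 ≈ -8.1328e+6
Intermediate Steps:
b = 321 (b = 6 - 3*(-105) = 6 + 315 = 321)
B(U) = -10/321 - U/8 (B(U) = -10/321 + U/(-8) = -10*1/321 + U*(-1/8) = -10/321 - U/8)
(1274 + B(-85))*(-46519 + 40188) = (1274 + (-10/321 - 1/8*(-85)))*(-46519 + 40188) = (1274 + (-10/321 + 85/8))*(-6331) = (1274 + 27205/2568)*(-6331) = (3298837/2568)*(-6331) = -20884937047/2568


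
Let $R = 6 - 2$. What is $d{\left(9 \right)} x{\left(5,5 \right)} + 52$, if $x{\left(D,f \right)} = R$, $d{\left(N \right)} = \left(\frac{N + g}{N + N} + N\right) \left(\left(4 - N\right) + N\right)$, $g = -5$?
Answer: $\frac{1796}{9} \approx 199.56$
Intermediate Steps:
$R = 4$
$d{\left(N \right)} = 4 N + \frac{2 \left(-5 + N\right)}{N}$ ($d{\left(N \right)} = \left(\frac{N - 5}{N + N} + N\right) \left(\left(4 - N\right) + N\right) = \left(\frac{-5 + N}{2 N} + N\right) 4 = \left(N + \frac{-5 + N}{2 N}\right) 4 = 4 N + \frac{2 \left(-5 + N\right)}{N}$)
$x{\left(D,f \right)} = 4$
$d{\left(9 \right)} x{\left(5,5 \right)} + 52 = \left(2 - \frac{10}{9} + 4 \cdot 9\right) 4 + 52 = \left(2 - \frac{10}{9} + 36\right) 4 + 52 = \frac{332}{9} \cdot 4 + 52 = \frac{1328}{9} + 52 = \frac{1796}{9}$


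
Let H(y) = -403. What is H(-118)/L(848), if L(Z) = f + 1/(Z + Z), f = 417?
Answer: -683488/707233 ≈ -0.96643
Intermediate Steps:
L(Z) = 417 + 1/(2*Z) (L(Z) = 417 + 1/(Z + Z) = 417 + 1/(2*Z))
H(-118)/L(848) = -403/(417 + (½)/848) = -403/(417 + (½)*(1/848)) = -403/(417 + 1/1696) = -403/707233/1696 = -403*1696/707233 = -683488/707233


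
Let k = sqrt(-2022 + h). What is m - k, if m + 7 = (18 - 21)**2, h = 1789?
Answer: 2 - I*sqrt(233) ≈ 2.0 - 15.264*I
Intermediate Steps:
k = I*sqrt(233) (k = sqrt(-2022 + 1789) = sqrt(-233) = I*sqrt(233) ≈ 15.264*I)
m = 2 (m = -7 + (18 - 21)**2 = -7 + (-3)**2 = -7 + 9 = 2)
m - k = 2 - I*sqrt(233)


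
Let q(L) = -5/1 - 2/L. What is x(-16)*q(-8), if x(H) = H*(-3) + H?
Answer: -152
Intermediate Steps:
q(L) = -5 - 2/L (q(L) = -5*1 - 2/L = -5 - 2/L)
x(H) = -2*H (x(H) = -3*H + H = -2*H)
x(-16)*q(-8) = (-2*(-16))*(-5 - 2/(-8)) = 32*(-5 - 2*(-⅛)) = 32*(-5 + ¼) = 32*(-19/4) = -152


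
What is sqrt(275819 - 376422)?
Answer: I*sqrt(100603) ≈ 317.18*I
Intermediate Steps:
sqrt(275819 - 376422) = sqrt(-100603) = I*sqrt(100603)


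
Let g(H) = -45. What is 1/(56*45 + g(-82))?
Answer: 1/2475 ≈ 0.00040404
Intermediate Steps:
1/(56*45 + g(-82)) = 1/(56*45 - 45) = 1/(2520 - 45) = 1/2475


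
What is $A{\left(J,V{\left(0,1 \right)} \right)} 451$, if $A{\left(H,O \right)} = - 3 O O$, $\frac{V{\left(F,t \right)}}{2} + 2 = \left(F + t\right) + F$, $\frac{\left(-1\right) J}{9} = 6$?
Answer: $-5412$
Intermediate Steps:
$J = -54$ ($J = \left(-9\right) 6 = -54$)
$V{\left(F,t \right)} = -4 + 2 t + 4 F$ ($V{\left(F,t \right)} = -4 + 2 \left(\left(F + t\right) + F\right) = -4 + 2 \left(t + 2 F\right) = -4 + \left(2 t + 4 F\right) = -4 + 2 t + 4 F$)
$A{\left(H,O \right)} = - 3 O^{2}$
$A{\left(J,V{\left(0,1 \right)} \right)} 451 = - 3 \left(-4 + 2 \cdot 1 + 4 \cdot 0\right)^{2} \cdot 451 = - 3 \left(-4 + 2 + 0\right)^{2} \cdot 451 = - 3 \left(-2\right)^{2} \cdot 451 = \left(-3\right) 4 \cdot 451 = \left(-12\right) 451 = -5412$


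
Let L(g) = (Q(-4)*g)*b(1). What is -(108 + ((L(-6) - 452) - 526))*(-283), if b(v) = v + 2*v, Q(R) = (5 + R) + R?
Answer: -230928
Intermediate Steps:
Q(R) = 5 + 2*R
b(v) = 3*v
L(g) = -9*g (L(g) = ((5 + 2*(-4))*g)*(3*1) = ((5 - 8)*g)*3 = -3*g*3 = -9*g)
-(108 + ((L(-6) - 452) - 526))*(-283) = -(108 + ((-9*(-6) - 452) - 526))*(-283) = -(108 + ((54 - 452) - 526))*(-283) = -(108 + (-398 - 526))*(-283) = -(108 - 924)*(-283) = -(-816)*(-283) = -1*230928 = -230928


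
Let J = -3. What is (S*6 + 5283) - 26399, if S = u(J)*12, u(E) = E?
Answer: -21332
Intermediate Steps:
S = -36 (S = -3*12 = -36)
(S*6 + 5283) - 26399 = (-36*6 + 5283) - 26399 = (-216 + 5283) - 26399 = 5067 - 26399 = -21332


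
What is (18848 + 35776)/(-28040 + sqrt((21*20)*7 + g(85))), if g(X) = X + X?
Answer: -153165696/78623849 - 27312*sqrt(3110)/393119245 ≈ -1.9520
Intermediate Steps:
g(X) = 2*X
(18848 + 35776)/(-28040 + sqrt((21*20)*7 + g(85))) = (18848 + 35776)/(-28040 + sqrt((21*20)*7 + 2*85)) = 54624/(-28040 + sqrt(420*7 + 170)) = 54624/(-28040 + sqrt(2940 + 170)) = 54624/(-28040 + sqrt(3110))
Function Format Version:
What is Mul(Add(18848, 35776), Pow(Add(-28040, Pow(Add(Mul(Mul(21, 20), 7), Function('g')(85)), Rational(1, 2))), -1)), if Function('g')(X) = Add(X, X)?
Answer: Add(Rational(-153165696, 78623849), Mul(Rational(-27312, 393119245), Pow(3110, Rational(1, 2)))) ≈ -1.9520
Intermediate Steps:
Function('g')(X) = Mul(2, X)
Mul(Add(18848, 35776), Pow(Add(-28040, Pow(Add(Mul(Mul(21, 20), 7), Function('g')(85)), Rational(1, 2))), -1)) = Mul(Add(18848, 35776), Pow(Add(-28040, Pow(Add(Mul(Mul(21, 20), 7), Mul(2, 85)), Rational(1, 2))), -1)) = Mul(54624, Pow(Add(-28040, Pow(Add(Mul(420, 7), 170), Rational(1, 2))), -1)) = Mul(54624, Pow(Add(-28040, Pow(Add(2940, 170), Rational(1, 2))), -1)) = Mul(54624, Pow(Add(-28040, Pow(3110, Rational(1, 2))), -1))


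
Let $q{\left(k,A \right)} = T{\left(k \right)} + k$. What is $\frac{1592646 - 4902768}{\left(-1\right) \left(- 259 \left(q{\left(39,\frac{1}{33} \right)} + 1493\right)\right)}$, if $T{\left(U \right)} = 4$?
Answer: $- \frac{551687}{66304} \approx -8.3206$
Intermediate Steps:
$q{\left(k,A \right)} = 4 + k$
$\frac{1592646 - 4902768}{\left(-1\right) \left(- 259 \left(q{\left(39,\frac{1}{33} \right)} + 1493\right)\right)} = \frac{1592646 - 4902768}{\left(-1\right) \left(- 259 \left(\left(4 + 39\right) + 1493\right)\right)} = \frac{1592646 - 4902768}{\left(-1\right) \left(- 259 \left(43 + 1493\right)\right)} = - \frac{3310122}{\left(-1\right) \left(\left(-259\right) 1536\right)} = - \frac{3310122}{\left(-1\right) \left(-397824\right)} = - \frac{3310122}{397824} = \left(-3310122\right) \frac{1}{397824} = - \frac{551687}{66304}$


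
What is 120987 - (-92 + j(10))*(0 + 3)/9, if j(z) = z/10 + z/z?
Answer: 121017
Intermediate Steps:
j(z) = 1 + z/10 (j(z) = z*(⅒) + 1 = z/10 + 1 = 1 + z/10)
120987 - (-92 + j(10))*(0 + 3)/9 = 120987 - (-92 + (1 + (⅒)*10))*(0 + 3)/9 = 120987 - (-92 + (1 + 1))*(⅑)*3 = 120987 - (-92 + 2)/3 = 120987 - (-90)/3 = 120987 - 1*(-30) = 120987 + 30 = 121017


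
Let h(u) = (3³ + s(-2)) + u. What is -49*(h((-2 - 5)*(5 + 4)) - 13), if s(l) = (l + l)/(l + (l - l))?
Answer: 2303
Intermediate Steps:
s(l) = 2 (s(l) = (2*l)/(l + 0) = (2*l)/l = 2)
h(u) = 29 + u (h(u) = (3³ + 2) + u = (27 + 2) + u = 29 + u)
-49*(h((-2 - 5)*(5 + 4)) - 13) = -49*((29 + (-2 - 5)*(5 + 4)) - 13) = -49*((29 - 7*9) - 13) = -49*((29 - 63) - 13) = -49*(-34 - 13) = -49*(-47) = 2303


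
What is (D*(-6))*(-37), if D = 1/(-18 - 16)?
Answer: -111/17 ≈ -6.5294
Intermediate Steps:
D = -1/34 (D = 1/(-34) = -1/34 ≈ -0.029412)
(D*(-6))*(-37) = -1/34*(-6)*(-37) = (3/17)*(-37) = -111/17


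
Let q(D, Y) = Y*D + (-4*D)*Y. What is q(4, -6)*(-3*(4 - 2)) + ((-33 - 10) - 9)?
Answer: -484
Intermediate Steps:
q(D, Y) = -3*D*Y (q(D, Y) = D*Y - 4*D*Y = -3*D*Y)
q(4, -6)*(-3*(4 - 2)) + ((-33 - 10) - 9) = (-3*4*(-6))*(-3*(4 - 2)) + ((-33 - 10) - 9) = 72*(-3*2) + (-43 - 9) = 72*(-6) - 52 = -432 - 52 = -484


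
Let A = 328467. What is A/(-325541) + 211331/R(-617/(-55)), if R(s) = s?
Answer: 3783627114766/200858797 ≈ 18837.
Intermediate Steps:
A/(-325541) + 211331/R(-617/(-55)) = 328467/(-325541) + 211331/((-617/(-55))) = 328467*(-1/325541) + 211331/((-617*(-1/55))) = -328467/325541 + 211331/(617/55) = -328467/325541 + 211331*(55/617) = -328467/325541 + 11623205/617 = 3783627114766/200858797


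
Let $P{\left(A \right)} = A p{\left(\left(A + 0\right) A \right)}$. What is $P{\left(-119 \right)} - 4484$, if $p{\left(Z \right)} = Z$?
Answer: $-1689643$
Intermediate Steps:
$P{\left(A \right)} = A^{3}$ ($P{\left(A \right)} = A \left(A + 0\right) A = A A A = A A^{2} = A^{3}$)
$P{\left(-119 \right)} - 4484 = \left(-119\right)^{3} - 4484 = -1685159 - 4484 = -1689643$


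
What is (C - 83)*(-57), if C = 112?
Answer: -1653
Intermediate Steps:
(C - 83)*(-57) = (112 - 83)*(-57) = 29*(-57) = -1653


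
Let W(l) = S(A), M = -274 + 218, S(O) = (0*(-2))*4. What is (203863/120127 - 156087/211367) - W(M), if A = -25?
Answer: 24339647672/25390883609 ≈ 0.95860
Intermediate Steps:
S(O) = 0 (S(O) = 0*4 = 0)
M = -56
W(l) = 0
(203863/120127 - 156087/211367) - W(M) = (203863/120127 - 156087/211367) - 1*0 = (203863*(1/120127) - 156087*1/211367) + 0 = (203863/120127 - 156087/211367) + 0 = 24339647672/25390883609 + 0 = 24339647672/25390883609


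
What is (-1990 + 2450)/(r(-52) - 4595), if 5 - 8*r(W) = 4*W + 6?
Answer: -3680/36553 ≈ -0.10068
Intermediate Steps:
r(W) = -⅛ - W/2 (r(W) = 5/8 - (4*W + 6)/8 = 5/8 - (6 + 4*W)/8 = 5/8 + (-¾ - W/2) = -⅛ - W/2)
(-1990 + 2450)/(r(-52) - 4595) = (-1990 + 2450)/((-⅛ - ½*(-52)) - 4595) = 460/((-⅛ + 26) - 4595) = 460/(207/8 - 4595) = 460/(-36553/8) = 460*(-8/36553) = -3680/36553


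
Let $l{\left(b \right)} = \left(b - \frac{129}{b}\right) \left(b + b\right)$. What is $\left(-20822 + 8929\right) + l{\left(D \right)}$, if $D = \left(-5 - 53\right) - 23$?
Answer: $971$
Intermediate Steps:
$D = -81$ ($D = -58 - 23 = -81$)
$l{\left(b \right)} = 2 b \left(b - \frac{129}{b}\right)$ ($l{\left(b \right)} = \left(b - \frac{129}{b}\right) 2 b = 2 b \left(b - \frac{129}{b}\right)$)
$\left(-20822 + 8929\right) + l{\left(D \right)} = \left(-20822 + 8929\right) - \left(258 - 2 \left(-81\right)^{2}\right) = -11893 + \left(-258 + 2 \cdot 6561\right) = -11893 + \left(-258 + 13122\right) = -11893 + 12864 = 971$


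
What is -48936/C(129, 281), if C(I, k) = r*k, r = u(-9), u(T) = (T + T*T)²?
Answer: -2039/60696 ≈ -0.033594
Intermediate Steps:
u(T) = (T + T²)²
r = 5184 (r = (-9)²*(1 - 9)² = 81*(-8)² = 81*64 = 5184)
C(I, k) = 5184*k
-48936/C(129, 281) = -48936/(5184*281) = -48936/1456704 = -48936*1/1456704 = -2039/60696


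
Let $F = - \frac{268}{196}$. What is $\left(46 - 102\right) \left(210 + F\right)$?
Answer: $- \frac{81784}{7} \approx -11683.0$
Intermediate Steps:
$F = - \frac{67}{49}$ ($F = \left(-268\right) \frac{1}{196} = - \frac{67}{49} \approx -1.3673$)
$\left(46 - 102\right) \left(210 + F\right) = \left(46 - 102\right) \left(210 - \frac{67}{49}\right) = \left(-56\right) \frac{10223}{49} = - \frac{81784}{7}$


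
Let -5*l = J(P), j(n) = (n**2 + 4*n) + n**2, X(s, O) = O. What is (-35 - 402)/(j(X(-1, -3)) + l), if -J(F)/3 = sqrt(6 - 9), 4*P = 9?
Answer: -21850/309 + 2185*I*sqrt(3)/309 ≈ -70.712 + 12.248*I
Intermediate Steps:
P = 9/4 (P = (1/4)*9 = 9/4 ≈ 2.2500)
j(n) = 2*n**2 + 4*n
J(F) = -3*I*sqrt(3) (J(F) = -3*sqrt(6 - 9) = -3*I*sqrt(3))
l = 3*I*sqrt(3)/5 (l = -(-3)*I*sqrt(3)/5 = 3*I*sqrt(3)/5 ≈ 1.0392*I)
(-35 - 402)/(j(X(-1, -3)) + l) = (-35 - 402)/(2*(-3)*(2 - 3) + 3*I*sqrt(3)/5) = -437/(2*(-3)*(-1) + 3*I*sqrt(3)/5) = -437/(6 + 3*I*sqrt(3)/5)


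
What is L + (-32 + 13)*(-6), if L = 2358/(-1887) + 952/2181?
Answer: 155275328/1371849 ≈ 113.19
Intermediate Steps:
L = -1115458/1371849 (L = 2358*(-1/1887) + 952*(1/2181) = -786/629 + 952/2181 = -1115458/1371849 ≈ -0.81311)
L + (-32 + 13)*(-6) = -1115458/1371849 + (-32 + 13)*(-6) = -1115458/1371849 - 19*(-6) = -1115458/1371849 + 114 = 155275328/1371849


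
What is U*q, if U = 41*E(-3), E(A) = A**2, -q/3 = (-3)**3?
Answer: 29889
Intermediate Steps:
q = 81 (q = -3*(-3)**3 = -3*(-27) = 81)
U = 369 (U = 41*(-3)**2 = 41*9 = 369)
U*q = 369*81 = 29889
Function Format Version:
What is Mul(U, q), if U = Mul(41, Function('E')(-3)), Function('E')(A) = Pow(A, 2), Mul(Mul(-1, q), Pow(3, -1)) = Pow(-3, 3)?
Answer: 29889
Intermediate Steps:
q = 81 (q = Mul(-3, Pow(-3, 3)) = Mul(-3, -27) = 81)
U = 369 (U = Mul(41, Pow(-3, 2)) = Mul(41, 9) = 369)
Mul(U, q) = Mul(369, 81) = 29889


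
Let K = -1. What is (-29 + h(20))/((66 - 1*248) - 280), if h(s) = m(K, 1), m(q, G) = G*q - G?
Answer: 31/462 ≈ 0.067100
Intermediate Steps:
m(q, G) = -G + G*q
h(s) = -2 (h(s) = 1*(-1 - 1) = 1*(-2) = -2)
(-29 + h(20))/((66 - 1*248) - 280) = (-29 - 2)/((66 - 1*248) - 280) = -31/((66 - 248) - 280) = -31/(-182 - 280) = -31/(-462) = -31*(-1/462) = 31/462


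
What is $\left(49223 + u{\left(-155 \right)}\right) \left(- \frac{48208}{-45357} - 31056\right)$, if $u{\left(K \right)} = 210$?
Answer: $- \frac{69629286369472}{45357} \approx -1.5351 \cdot 10^{9}$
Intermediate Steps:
$\left(49223 + u{\left(-155 \right)}\right) \left(- \frac{48208}{-45357} - 31056\right) = \left(49223 + 210\right) \left(- \frac{48208}{-45357} - 31056\right) = 49433 \left(\left(-48208\right) \left(- \frac{1}{45357}\right) - 31056\right) = 49433 \left(\frac{48208}{45357} - 31056\right) = 49433 \left(- \frac{1408558784}{45357}\right) = - \frac{69629286369472}{45357}$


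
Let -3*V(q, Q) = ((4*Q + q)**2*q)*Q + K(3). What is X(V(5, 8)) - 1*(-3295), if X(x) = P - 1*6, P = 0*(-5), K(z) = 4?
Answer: 3289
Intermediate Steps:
P = 0
V(q, Q) = -4/3 - Q*q*(q + 4*Q)**2/3 (V(q, Q) = -(((4*Q + q)**2*q)*Q + 4)/3 = -(((q + 4*Q)**2*q)*Q + 4)/3 = -((q*(q + 4*Q)**2)*Q + 4)/3 = -(Q*q*(q + 4*Q)**2 + 4)/3 = -(4 + Q*q*(q + 4*Q)**2)/3 = -4/3 - Q*q*(q + 4*Q)**2/3)
X(x) = -6 (X(x) = 0 - 1*6 = 0 - 6 = -6)
X(V(5, 8)) - 1*(-3295) = -6 - 1*(-3295) = -6 + 3295 = 3289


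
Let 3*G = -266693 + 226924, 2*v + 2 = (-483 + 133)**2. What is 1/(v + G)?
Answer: 3/143978 ≈ 2.0837e-5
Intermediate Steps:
v = 61249 (v = -1 + (-483 + 133)**2/2 = -1 + (1/2)*(-350)**2 = -1 + (1/2)*122500 = -1 + 61250 = 61249)
G = -39769/3 (G = (-266693 + 226924)/3 = (1/3)*(-39769) = -39769/3 ≈ -13256.)
1/(v + G) = 1/(61249 - 39769/3) = 1/(143978/3) = 3/143978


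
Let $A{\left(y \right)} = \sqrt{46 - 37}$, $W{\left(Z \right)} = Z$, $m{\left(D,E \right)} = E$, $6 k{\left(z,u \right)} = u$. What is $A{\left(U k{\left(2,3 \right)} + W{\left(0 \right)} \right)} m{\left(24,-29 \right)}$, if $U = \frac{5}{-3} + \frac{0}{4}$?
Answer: $-87$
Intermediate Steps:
$k{\left(z,u \right)} = \frac{u}{6}$
$U = - \frac{5}{3}$ ($U = 5 \left(- \frac{1}{3}\right) + 0 \cdot \frac{1}{4} = - \frac{5}{3} + 0 = - \frac{5}{3} \approx -1.6667$)
$A{\left(y \right)} = 3$ ($A{\left(y \right)} = \sqrt{9} = 3$)
$A{\left(U k{\left(2,3 \right)} + W{\left(0 \right)} \right)} m{\left(24,-29 \right)} = 3 \left(-29\right) = -87$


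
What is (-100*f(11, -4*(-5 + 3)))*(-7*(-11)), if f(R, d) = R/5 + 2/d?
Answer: -18865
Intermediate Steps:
f(R, d) = 2/d + R/5 (f(R, d) = R*(⅕) + 2/d = R/5 + 2/d = 2/d + R/5)
(-100*f(11, -4*(-5 + 3)))*(-7*(-11)) = (-100*(2/((-4*(-5 + 3))) + (⅕)*11))*(-7*(-11)) = -100*(2/((-4*(-2))) + 11/5)*77 = -100*(2/8 + 11/5)*77 = -100*(2*(⅛) + 11/5)*77 = -100*(¼ + 11/5)*77 = -100*49/20*77 = -245*77 = -18865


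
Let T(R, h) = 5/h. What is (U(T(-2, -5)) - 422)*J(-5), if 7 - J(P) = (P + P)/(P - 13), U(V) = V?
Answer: -2726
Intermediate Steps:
J(P) = 7 - 2*P/(-13 + P) (J(P) = 7 - (P + P)/(P - 13) = 7 - 2*P/(-13 + P))
(U(T(-2, -5)) - 422)*J(-5) = (5/(-5) - 422)*((-91 + 5*(-5))/(-13 - 5)) = (5*(-⅕) - 422)*((-91 - 25)/(-18)) = (-1 - 422)*(-1/18*(-116)) = -423*58/9 = -2726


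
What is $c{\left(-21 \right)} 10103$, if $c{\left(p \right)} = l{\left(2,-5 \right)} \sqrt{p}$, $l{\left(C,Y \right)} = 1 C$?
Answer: $20206 i \sqrt{21} \approx 92596.0 i$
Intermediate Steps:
$l{\left(C,Y \right)} = C$
$c{\left(p \right)} = 2 \sqrt{p}$
$c{\left(-21 \right)} 10103 = 2 \sqrt{-21} \cdot 10103 = 2 i \sqrt{21} \cdot 10103 = 20206 i \sqrt{21}$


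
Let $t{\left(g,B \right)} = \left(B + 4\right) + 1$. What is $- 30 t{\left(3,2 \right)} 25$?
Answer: $-5250$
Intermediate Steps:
$t{\left(g,B \right)} = 5 + B$ ($t{\left(g,B \right)} = \left(4 + B\right) + 1 = 5 + B$)
$- 30 t{\left(3,2 \right)} 25 = - 30 \left(5 + 2\right) 25 = \left(-30\right) 7 \cdot 25 = \left(-210\right) 25 = -5250$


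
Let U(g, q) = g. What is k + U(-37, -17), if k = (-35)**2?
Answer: 1188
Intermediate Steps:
k = 1225
k + U(-37, -17) = 1225 - 37 = 1188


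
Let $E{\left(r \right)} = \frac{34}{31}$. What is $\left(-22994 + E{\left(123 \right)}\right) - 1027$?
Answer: $- \frac{744617}{31} \approx -24020.0$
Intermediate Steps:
$E{\left(r \right)} = \frac{34}{31}$ ($E{\left(r \right)} = 34 \cdot \frac{1}{31} = \frac{34}{31}$)
$\left(-22994 + E{\left(123 \right)}\right) - 1027 = \left(-22994 + \frac{34}{31}\right) - 1027 = - \frac{712780}{31} - 1027 = - \frac{744617}{31}$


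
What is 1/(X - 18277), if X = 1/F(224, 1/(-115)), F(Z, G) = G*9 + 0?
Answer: -9/164608 ≈ -5.4675e-5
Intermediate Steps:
F(Z, G) = 9*G (F(Z, G) = 9*G + 0 = 9*G)
X = -115/9 (X = 1/(9/(-115)) = 1/(9*(-1/115)) = 1/(-9/115) = -115/9 ≈ -12.778)
1/(X - 18277) = 1/(-115/9 - 18277) = 1/(-164608/9) = -9/164608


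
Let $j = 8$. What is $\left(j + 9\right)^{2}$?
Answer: $289$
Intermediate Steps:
$\left(j + 9\right)^{2} = \left(8 + 9\right)^{2} = 17^{2} = 289$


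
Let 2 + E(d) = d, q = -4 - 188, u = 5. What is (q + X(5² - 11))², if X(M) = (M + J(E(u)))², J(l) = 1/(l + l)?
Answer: 97969/1296 ≈ 75.593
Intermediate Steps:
q = -192
E(d) = -2 + d
J(l) = 1/(2*l)
X(M) = (⅙ + M)² (X(M) = (M + 1/(2*(-2 + 5)))² = (M + (½)/3)² = (M + (½)*(⅓))² = (M + ⅙)² = (⅙ + M)²)
(q + X(5² - 11))² = (-192 + (1 + 6*(5² - 11))²/36)² = (-192 + (1 + 6*(25 - 11))²/36)² = (-192 + (1 + 6*14)²/36)² = (-192 + (1 + 84)²/36)² = (-192 + (1/36)*85²)² = (-192 + (1/36)*7225)² = (-192 + 7225/36)² = (313/36)² = 97969/1296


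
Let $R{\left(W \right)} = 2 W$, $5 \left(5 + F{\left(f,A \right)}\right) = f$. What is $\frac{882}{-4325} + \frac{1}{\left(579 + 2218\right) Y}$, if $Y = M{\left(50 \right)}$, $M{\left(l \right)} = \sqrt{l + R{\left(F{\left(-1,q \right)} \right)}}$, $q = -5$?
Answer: $- \frac{882}{4325} + \frac{\sqrt{110}}{184602} \approx -0.20387$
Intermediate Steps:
$F{\left(f,A \right)} = -5 + \frac{f}{5}$
$M{\left(l \right)} = \sqrt{- \frac{52}{5} + l}$ ($M{\left(l \right)} = \sqrt{l + 2 \left(-5 + \frac{1}{5} \left(-1\right)\right)} = \sqrt{l + 2 \left(-5 - \frac{1}{5}\right)} = \sqrt{l + 2 \left(- \frac{26}{5}\right)} = \sqrt{l - \frac{52}{5}} = \sqrt{- \frac{52}{5} + l}$)
$Y = \frac{3 \sqrt{110}}{5}$ ($Y = \frac{\sqrt{-260 + 25 \cdot 50}}{5} = \frac{\sqrt{-260 + 1250}}{5} = \frac{\sqrt{990}}{5} = \frac{3 \sqrt{110}}{5} \approx 6.2929$)
$\frac{882}{-4325} + \frac{1}{\left(579 + 2218\right) Y} = \frac{882}{-4325} + \frac{1}{\left(579 + 2218\right) \frac{3 \sqrt{110}}{5}} = 882 \left(- \frac{1}{4325}\right) + \frac{\frac{1}{66} \sqrt{110}}{2797} = - \frac{882}{4325} + \frac{\frac{1}{66} \sqrt{110}}{2797} = - \frac{882}{4325} + \frac{\sqrt{110}}{184602}$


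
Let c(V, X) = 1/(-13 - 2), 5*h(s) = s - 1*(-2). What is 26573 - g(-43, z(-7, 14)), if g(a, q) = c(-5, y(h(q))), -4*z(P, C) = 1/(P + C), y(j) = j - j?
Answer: 398596/15 ≈ 26573.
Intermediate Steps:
h(s) = ⅖ + s/5 (h(s) = (s - 1*(-2))/5 = (s + 2)/5 = (2 + s)/5 = ⅖ + s/5)
y(j) = 0
z(P, C) = -1/(4*(C + P)) (z(P, C) = -1/(4*(P + C)) = -1/(4*(C + P)))
c(V, X) = -1/15 (c(V, X) = 1/(-15) = -1/15)
g(a, q) = -1/15
26573 - g(-43, z(-7, 14)) = 26573 - 1*(-1/15) = 26573 + 1/15 = 398596/15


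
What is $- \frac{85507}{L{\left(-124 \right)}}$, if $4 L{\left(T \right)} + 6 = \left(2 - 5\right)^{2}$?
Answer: $- \frac{342028}{3} \approx -1.1401 \cdot 10^{5}$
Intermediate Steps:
$L{\left(T \right)} = \frac{3}{4}$ ($L{\left(T \right)} = - \frac{3}{2} + \frac{\left(2 - 5\right)^{2}}{4} = - \frac{3}{2} + \frac{\left(-3\right)^{2}}{4} = - \frac{3}{2} + \frac{1}{4} \cdot 9 = - \frac{3}{2} + \frac{9}{4} = \frac{3}{4}$)
$- \frac{85507}{L{\left(-124 \right)}} = - \frac{85507}{\frac{3}{4}} = \left(-85507\right) \frac{4}{3} = - \frac{342028}{3}$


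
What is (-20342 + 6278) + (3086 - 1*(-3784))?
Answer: -7194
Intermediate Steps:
(-20342 + 6278) + (3086 - 1*(-3784)) = -14064 + (3086 + 3784) = -14064 + 6870 = -7194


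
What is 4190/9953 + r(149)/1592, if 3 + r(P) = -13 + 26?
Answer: 3385005/7922588 ≈ 0.42726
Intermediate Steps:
r(P) = 10 (r(P) = -3 + (-13 + 26) = -3 + 13 = 10)
4190/9953 + r(149)/1592 = 4190/9953 + 10/1592 = 4190*(1/9953) + 10*(1/1592) = 4190/9953 + 5/796 = 3385005/7922588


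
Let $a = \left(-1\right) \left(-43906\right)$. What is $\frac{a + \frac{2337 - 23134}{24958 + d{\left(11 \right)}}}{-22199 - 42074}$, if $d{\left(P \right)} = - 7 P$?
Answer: $- \frac{1092404389}{1599176513} \approx -0.6831$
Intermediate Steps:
$a = 43906$
$\frac{a + \frac{2337 - 23134}{24958 + d{\left(11 \right)}}}{-22199 - 42074} = \frac{43906 + \frac{2337 - 23134}{24958 - 77}}{-22199 - 42074} = \frac{43906 - \frac{20797}{24958 - 77}}{-64273} = \left(43906 - \frac{20797}{24881}\right) \left(- \frac{1}{64273}\right) = \frac{1092404389}{24881} \left(- \frac{1}{64273}\right) = - \frac{1092404389}{1599176513}$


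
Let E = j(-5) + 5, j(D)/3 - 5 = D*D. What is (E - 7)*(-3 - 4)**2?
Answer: 4312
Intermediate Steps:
j(D) = 15 + 3*D**2 (j(D) = 15 + 3*(D*D) = 15 + 3*D**2)
E = 95 (E = (15 + 3*(-5)**2) + 5 = (15 + 3*25) + 5 = (15 + 75) + 5 = 90 + 5 = 95)
(E - 7)*(-3 - 4)**2 = (95 - 7)*(-3 - 4)**2 = 88*(-7)**2 = 88*49 = 4312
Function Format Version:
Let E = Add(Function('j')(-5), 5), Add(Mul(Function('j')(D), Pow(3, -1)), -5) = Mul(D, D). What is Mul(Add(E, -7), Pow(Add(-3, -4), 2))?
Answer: 4312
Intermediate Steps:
Function('j')(D) = Add(15, Mul(3, Pow(D, 2))) (Function('j')(D) = Add(15, Mul(3, Mul(D, D))) = Add(15, Mul(3, Pow(D, 2))))
E = 95 (E = Add(Add(15, Mul(3, Pow(-5, 2))), 5) = Add(Add(15, Mul(3, 25)), 5) = Add(Add(15, 75), 5) = Add(90, 5) = 95)
Mul(Add(E, -7), Pow(Add(-3, -4), 2)) = Mul(Add(95, -7), Pow(Add(-3, -4), 2)) = Mul(88, Pow(-7, 2)) = Mul(88, 49) = 4312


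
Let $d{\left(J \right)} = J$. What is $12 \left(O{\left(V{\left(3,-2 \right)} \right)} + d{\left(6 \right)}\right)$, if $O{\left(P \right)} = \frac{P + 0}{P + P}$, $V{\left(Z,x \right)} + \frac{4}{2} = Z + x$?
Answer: $78$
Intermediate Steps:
$V{\left(Z,x \right)} = -2 + Z + x$ ($V{\left(Z,x \right)} = -2 + \left(Z + x\right) = -2 + Z + x$)
$O{\left(P \right)} = \frac{1}{2}$ ($O{\left(P \right)} = \frac{P}{2 P} = P \frac{1}{2 P} = \frac{1}{2}$)
$12 \left(O{\left(V{\left(3,-2 \right)} \right)} + d{\left(6 \right)}\right) = 12 \left(\frac{1}{2} + 6\right) = 12 \cdot \frac{13}{2} = 78$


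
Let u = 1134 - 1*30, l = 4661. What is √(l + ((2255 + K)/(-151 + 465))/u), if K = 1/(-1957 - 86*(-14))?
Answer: √551371889732491591/10876332 ≈ 68.272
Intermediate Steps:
K = -1/753 (K = 1/(-1957 + 1204) = 1/(-753) = -1/753 ≈ -0.0013280)
u = 1104 (u = 1134 - 30 = 1104)
√(l + ((2255 + K)/(-151 + 465))/u) = √(4661 + ((2255 - 1/753)/(-151 + 465))/1104) = √(4661 + ((1698014/753)/314)*(1/1104)) = √(4661 + ((1698014/753)*(1/314))*(1/1104)) = √(4661 + (849007/118221)*(1/1104)) = √(4661 + 849007/130515984) = √(608335850431/130515984) = √551371889732491591/10876332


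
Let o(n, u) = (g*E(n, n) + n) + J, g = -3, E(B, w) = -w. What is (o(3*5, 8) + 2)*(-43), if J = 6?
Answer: -2924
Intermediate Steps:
o(n, u) = 6 + 4*n (o(n, u) = (-(-3)*n + n) + 6 = (3*n + n) + 6 = 4*n + 6 = 6 + 4*n)
(o(3*5, 8) + 2)*(-43) = ((6 + 4*(3*5)) + 2)*(-43) = ((6 + 4*15) + 2)*(-43) = ((6 + 60) + 2)*(-43) = (66 + 2)*(-43) = 68*(-43) = -2924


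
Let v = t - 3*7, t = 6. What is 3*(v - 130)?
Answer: -435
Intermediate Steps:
v = -15 (v = 6 - 3*7 = 6 - 21 = -15)
3*(v - 130) = 3*(-15 - 130) = 3*(-145) = -435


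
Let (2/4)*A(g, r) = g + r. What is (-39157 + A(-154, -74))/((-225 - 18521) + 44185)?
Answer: -39613/25439 ≈ -1.5572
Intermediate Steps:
A(g, r) = 2*g + 2*r (A(g, r) = 2*(g + r) = 2*g + 2*r)
(-39157 + A(-154, -74))/((-225 - 18521) + 44185) = (-39157 + (2*(-154) + 2*(-74)))/((-225 - 18521) + 44185) = (-39157 + (-308 - 148))/(-18746 + 44185) = (-39157 - 456)/25439 = -39613*1/25439 = -39613/25439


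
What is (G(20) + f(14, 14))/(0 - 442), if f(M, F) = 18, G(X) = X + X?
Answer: -29/221 ≈ -0.13122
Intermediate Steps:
G(X) = 2*X
(G(20) + f(14, 14))/(0 - 442) = (2*20 + 18)/(0 - 442) = (40 + 18)/(-442) = 58*(-1/442) = -29/221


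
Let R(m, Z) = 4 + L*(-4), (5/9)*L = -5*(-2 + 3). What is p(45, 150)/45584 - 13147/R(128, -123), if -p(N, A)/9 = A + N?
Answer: -74920381/227920 ≈ -328.71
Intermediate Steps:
p(N, A) = -9*A - 9*N (p(N, A) = -9*(A + N) = -9*A - 9*N)
L = -9 (L = 9*(-5*(-2 + 3))/5 = 9*(-5*1)/5 = (9/5)*(-5) = -9)
R(m, Z) = 40 (R(m, Z) = 4 - 9*(-4) = 4 + 36 = 40)
p(45, 150)/45584 - 13147/R(128, -123) = (-9*150 - 9*45)/45584 - 13147/40 = (-1350 - 405)*(1/45584) - 13147*1/40 = -1755*1/45584 - 13147/40 = -1755/45584 - 13147/40 = -74920381/227920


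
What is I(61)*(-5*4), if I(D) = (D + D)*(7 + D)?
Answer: -165920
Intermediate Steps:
I(D) = 2*D*(7 + D) (I(D) = (2*D)*(7 + D) = 2*D*(7 + D))
I(61)*(-5*4) = (2*61*(7 + 61))*(-5*4) = (2*61*68)*(-20) = 8296*(-20) = -165920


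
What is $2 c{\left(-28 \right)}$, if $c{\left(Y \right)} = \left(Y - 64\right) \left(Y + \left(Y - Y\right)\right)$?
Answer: $5152$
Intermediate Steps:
$c{\left(Y \right)} = Y \left(-64 + Y\right)$ ($c{\left(Y \right)} = \left(-64 + Y\right) \left(Y + 0\right) = \left(-64 + Y\right) Y = Y \left(-64 + Y\right)$)
$2 c{\left(-28 \right)} = 2 \left(- 28 \left(-64 - 28\right)\right) = 2 \left(\left(-28\right) \left(-92\right)\right) = 2 \cdot 2576 = 5152$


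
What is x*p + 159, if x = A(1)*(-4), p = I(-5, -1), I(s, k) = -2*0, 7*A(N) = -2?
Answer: 159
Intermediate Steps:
A(N) = -2/7 (A(N) = (⅐)*(-2) = -2/7)
I(s, k) = 0
p = 0
x = 8/7 (x = -2/7*(-4) = 8/7 ≈ 1.1429)
x*p + 159 = (8/7)*0 + 159 = 0 + 159 = 159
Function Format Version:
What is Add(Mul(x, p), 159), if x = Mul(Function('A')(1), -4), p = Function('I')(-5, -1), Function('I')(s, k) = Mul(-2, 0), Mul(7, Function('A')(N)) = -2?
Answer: 159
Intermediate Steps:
Function('A')(N) = Rational(-2, 7) (Function('A')(N) = Mul(Rational(1, 7), -2) = Rational(-2, 7))
Function('I')(s, k) = 0
p = 0
x = Rational(8, 7) (x = Mul(Rational(-2, 7), -4) = Rational(8, 7) ≈ 1.1429)
Add(Mul(x, p), 159) = Add(Mul(Rational(8, 7), 0), 159) = Add(0, 159) = 159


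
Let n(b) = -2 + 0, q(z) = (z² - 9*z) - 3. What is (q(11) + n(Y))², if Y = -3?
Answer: 289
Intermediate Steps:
q(z) = -3 + z² - 9*z
n(b) = -2
(q(11) + n(Y))² = ((-3 + 11² - 9*11) - 2)² = ((-3 + 121 - 99) - 2)² = (19 - 2)² = 17² = 289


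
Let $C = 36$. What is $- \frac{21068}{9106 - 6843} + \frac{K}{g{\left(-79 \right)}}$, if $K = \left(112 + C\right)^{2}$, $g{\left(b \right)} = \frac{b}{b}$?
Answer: $\frac{49547684}{2263} \approx 21895.0$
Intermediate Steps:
$g{\left(b \right)} = 1$
$K = 21904$ ($K = \left(112 + 36\right)^{2} = 148^{2} = 21904$)
$- \frac{21068}{9106 - 6843} + \frac{K}{g{\left(-79 \right)}} = - \frac{21068}{9106 - 6843} + \frac{21904}{1} = - \frac{21068}{2263} + 21904 \cdot 1 = \left(-21068\right) \frac{1}{2263} + 21904 = - \frac{21068}{2263} + 21904 = \frac{49547684}{2263}$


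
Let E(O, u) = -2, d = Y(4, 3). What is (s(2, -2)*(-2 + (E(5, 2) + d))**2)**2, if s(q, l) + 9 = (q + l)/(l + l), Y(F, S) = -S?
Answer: 194481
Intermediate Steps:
d = -3 (d = -1*3 = -3)
s(q, l) = -9 + (l + q)/(2*l) (s(q, l) = -9 + (q + l)/(l + l) = -9 + (l + q)/((2*l)) = -9 + (l + q)*(1/(2*l)) = -9 + (l + q)/(2*l))
(s(2, -2)*(-2 + (E(5, 2) + d))**2)**2 = (((1/2)*(2 - 17*(-2))/(-2))*(-2 + (-2 - 3))**2)**2 = (((1/2)*(-1/2)*(2 + 34))*(-2 - 5)**2)**2 = (((1/2)*(-1/2)*36)*(-7)**2)**2 = (-9*49)**2 = (-441)**2 = 194481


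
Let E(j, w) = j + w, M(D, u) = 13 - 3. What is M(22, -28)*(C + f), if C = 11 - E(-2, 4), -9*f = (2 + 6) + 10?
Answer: 70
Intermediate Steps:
M(D, u) = 10
f = -2 (f = -((2 + 6) + 10)/9 = -(8 + 10)/9 = -⅑*18 = -2)
C = 9 (C = 11 - (-2 + 4) = 11 - 1*2 = 11 - 2 = 9)
M(22, -28)*(C + f) = 10*(9 - 2) = 10*7 = 70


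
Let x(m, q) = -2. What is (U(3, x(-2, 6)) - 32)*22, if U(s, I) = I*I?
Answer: -616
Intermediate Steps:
U(s, I) = I²
(U(3, x(-2, 6)) - 32)*22 = ((-2)² - 32)*22 = (4 - 32)*22 = -28*22 = -616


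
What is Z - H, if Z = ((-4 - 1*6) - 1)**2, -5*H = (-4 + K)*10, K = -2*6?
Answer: 89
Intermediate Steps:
K = -12
H = 32 (H = -(-4 - 12)*10/5 = -(-16)*10/5 = -1/5*(-160) = 32)
Z = 121 (Z = ((-4 - 6) - 1)**2 = (-10 - 1)**2 = (-11)**2 = 121)
Z - H = 121 - 1*32 = 121 - 32 = 89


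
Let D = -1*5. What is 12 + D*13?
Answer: -53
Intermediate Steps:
D = -5
12 + D*13 = 12 - 5*13 = 12 - 65 = -53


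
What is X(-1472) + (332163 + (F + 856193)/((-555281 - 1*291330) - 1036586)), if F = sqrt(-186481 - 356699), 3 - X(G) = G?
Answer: 628305224493/1883197 - 2*I*sqrt(135795)/1883197 ≈ 3.3364e+5 - 0.00039136*I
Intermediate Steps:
X(G) = 3 - G
F = 2*I*sqrt(135795) (F = sqrt(-543180) = 2*I*sqrt(135795) ≈ 737.01*I)
X(-1472) + (332163 + (F + 856193)/((-555281 - 1*291330) - 1036586)) = (3 - 1*(-1472)) + (332163 + (2*I*sqrt(135795) + 856193)/((-555281 - 1*291330) - 1036586)) = (3 + 1472) + (332163 + (856193 + 2*I*sqrt(135795))/((-555281 - 291330) - 1036586)) = 1475 + (332163 + (856193 + 2*I*sqrt(135795))/(-846611 - 1036586)) = 1475 + (332163 + (856193 + 2*I*sqrt(135795))/(-1883197)) = 1475 + (332163 + (856193 + 2*I*sqrt(135795))*(-1/1883197)) = 1475 + (332163 + (-856193/1883197 - 2*I*sqrt(135795)/1883197)) = 1475 + (625527508918/1883197 - 2*I*sqrt(135795)/1883197) = 628305224493/1883197 - 2*I*sqrt(135795)/1883197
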